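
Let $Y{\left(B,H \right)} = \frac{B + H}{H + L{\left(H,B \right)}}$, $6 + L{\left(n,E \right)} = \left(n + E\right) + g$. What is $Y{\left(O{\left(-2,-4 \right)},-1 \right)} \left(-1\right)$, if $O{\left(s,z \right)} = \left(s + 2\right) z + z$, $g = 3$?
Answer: $- \frac{5}{9} \approx -0.55556$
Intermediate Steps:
$L{\left(n,E \right)} = -3 + E + n$ ($L{\left(n,E \right)} = -6 + \left(\left(n + E\right) + 3\right) = -6 + \left(\left(E + n\right) + 3\right) = -6 + \left(3 + E + n\right) = -3 + E + n$)
$O{\left(s,z \right)} = z + z \left(2 + s\right)$ ($O{\left(s,z \right)} = \left(2 + s\right) z + z = z \left(2 + s\right) + z = z + z \left(2 + s\right)$)
$Y{\left(B,H \right)} = \frac{B + H}{-3 + B + 2 H}$ ($Y{\left(B,H \right)} = \frac{B + H}{H + \left(-3 + B + H\right)} = \frac{B + H}{-3 + B + 2 H}$)
$Y{\left(O{\left(-2,-4 \right)},-1 \right)} \left(-1\right) = \frac{- 4 \left(3 - 2\right) - 1}{-3 - 4 \left(3 - 2\right) + 2 \left(-1\right)} \left(-1\right) = \frac{\left(-4\right) 1 - 1}{-3 - 4 - 2} \left(-1\right) = \frac{-4 - 1}{-3 - 4 - 2} \left(-1\right) = \frac{1}{-9} \left(-5\right) \left(-1\right) = \left(- \frac{1}{9}\right) \left(-5\right) \left(-1\right) = \frac{5}{9} \left(-1\right) = - \frac{5}{9}$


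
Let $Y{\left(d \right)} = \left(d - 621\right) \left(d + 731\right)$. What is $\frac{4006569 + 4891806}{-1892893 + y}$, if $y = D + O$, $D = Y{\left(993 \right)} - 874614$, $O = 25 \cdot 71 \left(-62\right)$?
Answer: $- \frac{8898375}{2236229} \approx -3.9792$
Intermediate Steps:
$O = -110050$ ($O = 1775 \left(-62\right) = -110050$)
$Y{\left(d \right)} = \left(-621 + d\right) \left(731 + d\right)$
$D = -233286$ ($D = \left(-453951 + 993^{2} + 110 \cdot 993\right) - 874614 = \left(-453951 + 986049 + 109230\right) - 874614 = 641328 - 874614 = -233286$)
$y = -343336$ ($y = -233286 - 110050 = -343336$)
$\frac{4006569 + 4891806}{-1892893 + y} = \frac{4006569 + 4891806}{-1892893 - 343336} = \frac{8898375}{-2236229} = 8898375 \left(- \frac{1}{2236229}\right) = - \frac{8898375}{2236229}$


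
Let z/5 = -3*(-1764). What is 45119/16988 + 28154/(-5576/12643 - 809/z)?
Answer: -159993748761391067/2680182269236 ≈ -59695.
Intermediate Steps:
z = 26460 (z = 5*(-3*(-1764)) = 5*5292 = 26460)
45119/16988 + 28154/(-5576/12643 - 809/z) = 45119/16988 + 28154/(-5576/12643 - 809/26460) = 45119/16988 + 28154/(-157769147/334533780) = 45119/16988 + 28154*(-334533780/157769147) = 45119/16988 - 9418464042120/157769147 = -159993748761391067/2680182269236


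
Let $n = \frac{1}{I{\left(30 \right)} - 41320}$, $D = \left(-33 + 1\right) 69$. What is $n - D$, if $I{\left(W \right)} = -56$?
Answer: $\frac{91358207}{41376} \approx 2208.0$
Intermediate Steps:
$D = -2208$ ($D = \left(-32\right) 69 = -2208$)
$n = - \frac{1}{41376}$ ($n = \frac{1}{-56 - 41320} = \frac{1}{-41376} = - \frac{1}{41376} \approx -2.4169 \cdot 10^{-5}$)
$n - D = - \frac{1}{41376} - -2208 = - \frac{1}{41376} + 2208 = \frac{91358207}{41376}$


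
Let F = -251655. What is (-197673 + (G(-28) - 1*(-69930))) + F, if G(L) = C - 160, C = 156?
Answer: -379402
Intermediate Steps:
G(L) = -4 (G(L) = 156 - 160 = -4)
(-197673 + (G(-28) - 1*(-69930))) + F = (-197673 + (-4 - 1*(-69930))) - 251655 = (-197673 + (-4 + 69930)) - 251655 = (-197673 + 69926) - 251655 = -127747 - 251655 = -379402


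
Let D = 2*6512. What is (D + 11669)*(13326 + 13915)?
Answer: 672662013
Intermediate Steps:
D = 13024
(D + 11669)*(13326 + 13915) = (13024 + 11669)*(13326 + 13915) = 24693*27241 = 672662013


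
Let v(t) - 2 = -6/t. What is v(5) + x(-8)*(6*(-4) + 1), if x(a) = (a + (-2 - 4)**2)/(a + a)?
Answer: 821/20 ≈ 41.050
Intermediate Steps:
x(a) = (36 + a)/(2*a) (x(a) = (a + (-6)**2)/((2*a)) = (a + 36)*(1/(2*a)) = (36 + a)*(1/(2*a)) = (36 + a)/(2*a))
v(t) = 2 - 6/t
v(5) + x(-8)*(6*(-4) + 1) = (2 - 6/5) + ((1/2)*(36 - 8)/(-8))*(6*(-4) + 1) = (2 - 6*1/5) + ((1/2)*(-1/8)*28)*(-24 + 1) = (2 - 6/5) - 7/4*(-23) = 4/5 + 161/4 = 821/20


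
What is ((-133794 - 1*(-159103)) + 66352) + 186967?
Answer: 278628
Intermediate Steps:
((-133794 - 1*(-159103)) + 66352) + 186967 = ((-133794 + 159103) + 66352) + 186967 = (25309 + 66352) + 186967 = 91661 + 186967 = 278628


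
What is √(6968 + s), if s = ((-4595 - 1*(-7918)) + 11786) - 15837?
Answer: 4*√390 ≈ 78.994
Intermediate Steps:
s = -728 (s = ((-4595 + 7918) + 11786) - 15837 = (3323 + 11786) - 15837 = 15109 - 15837 = -728)
√(6968 + s) = √(6968 - 728) = √6240 = 4*√390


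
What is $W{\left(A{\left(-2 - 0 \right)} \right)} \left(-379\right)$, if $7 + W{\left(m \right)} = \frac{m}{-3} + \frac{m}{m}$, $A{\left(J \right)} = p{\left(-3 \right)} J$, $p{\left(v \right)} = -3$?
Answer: $3032$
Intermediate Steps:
$A{\left(J \right)} = - 3 J$
$W{\left(m \right)} = -6 - \frac{m}{3}$ ($W{\left(m \right)} = -7 + \left(\frac{m}{-3} + \frac{m}{m}\right) = -7 + \left(m \left(- \frac{1}{3}\right) + 1\right) = -7 - \left(-1 + \frac{m}{3}\right) = -6 - \frac{m}{3}$)
$W{\left(A{\left(-2 - 0 \right)} \right)} \left(-379\right) = \left(-6 - \frac{\left(-3\right) \left(-2 - 0\right)}{3}\right) \left(-379\right) = \left(-6 - \frac{\left(-3\right) \left(-2 + 0\right)}{3}\right) \left(-379\right) = \left(-6 - \frac{\left(-3\right) \left(-2\right)}{3}\right) \left(-379\right) = \left(-6 - 2\right) \left(-379\right) = \left(-8\right) \left(-379\right) = 3032$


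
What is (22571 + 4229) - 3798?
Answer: 23002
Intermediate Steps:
(22571 + 4229) - 3798 = 26800 - 3798 = 23002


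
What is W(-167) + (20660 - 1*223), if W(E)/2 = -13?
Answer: 20411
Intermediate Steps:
W(E) = -26 (W(E) = 2*(-13) = -26)
W(-167) + (20660 - 1*223) = -26 + (20660 - 1*223) = -26 + (20660 - 223) = -26 + 20437 = 20411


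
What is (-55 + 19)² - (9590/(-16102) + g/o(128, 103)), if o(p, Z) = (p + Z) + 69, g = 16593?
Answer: 999359019/805100 ≈ 1241.3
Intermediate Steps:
o(p, Z) = 69 + Z + p (o(p, Z) = (Z + p) + 69 = 69 + Z + p)
(-55 + 19)² - (9590/(-16102) + g/o(128, 103)) = (-55 + 19)² - (9590/(-16102) + 16593/(69 + 103 + 128)) = (-36)² - (9590*(-1/16102) + 16593/300) = 1296 - (-4795/8051 + 16593*(1/300)) = 1296 - (-4795/8051 + 5531/100) = 1296 - 1*44050581/805100 = 1296 - 44050581/805100 = 999359019/805100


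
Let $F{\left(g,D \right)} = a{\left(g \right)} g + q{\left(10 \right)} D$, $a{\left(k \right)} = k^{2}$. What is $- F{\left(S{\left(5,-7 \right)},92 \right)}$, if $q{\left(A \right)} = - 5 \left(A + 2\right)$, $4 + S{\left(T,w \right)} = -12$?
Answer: $9616$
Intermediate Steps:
$S{\left(T,w \right)} = -16$ ($S{\left(T,w \right)} = -4 - 12 = -16$)
$q{\left(A \right)} = -10 - 5 A$ ($q{\left(A \right)} = - 5 \left(2 + A\right) = -10 - 5 A$)
$F{\left(g,D \right)} = g^{3} - 60 D$ ($F{\left(g,D \right)} = g^{2} g + \left(-10 - 50\right) D = g^{3} + \left(-10 - 50\right) D = g^{3} - 60 D$)
$- F{\left(S{\left(5,-7 \right)},92 \right)} = - (\left(-16\right)^{3} - 5520) = - (-4096 - 5520) = \left(-1\right) \left(-9616\right) = 9616$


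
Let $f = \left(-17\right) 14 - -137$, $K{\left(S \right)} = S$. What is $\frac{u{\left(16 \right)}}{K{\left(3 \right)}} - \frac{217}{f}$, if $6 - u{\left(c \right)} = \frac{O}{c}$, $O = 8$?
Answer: $\frac{2413}{606} \approx 3.9818$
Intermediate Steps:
$u{\left(c \right)} = 6 - \frac{8}{c}$
$f = -101$ ($f = -238 + 137 = -101$)
$\frac{u{\left(16 \right)}}{K{\left(3 \right)}} - \frac{217}{f} = \frac{6 - \frac{8}{16}}{3} - \frac{217}{-101} = \left(6 - \frac{1}{2}\right) \frac{1}{3} - - \frac{217}{101} = \left(6 - \frac{1}{2}\right) \frac{1}{3} + \frac{217}{101} = \frac{11}{2} \cdot \frac{1}{3} + \frac{217}{101} = \frac{11}{6} + \frac{217}{101} = \frac{2413}{606}$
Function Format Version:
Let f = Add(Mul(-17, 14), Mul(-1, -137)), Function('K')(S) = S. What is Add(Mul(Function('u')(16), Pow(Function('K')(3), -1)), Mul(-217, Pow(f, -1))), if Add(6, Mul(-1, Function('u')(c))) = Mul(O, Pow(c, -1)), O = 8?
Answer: Rational(2413, 606) ≈ 3.9818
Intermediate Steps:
Function('u')(c) = Add(6, Mul(-8, Pow(c, -1))) (Function('u')(c) = Add(6, Mul(-1, Mul(8, Pow(c, -1)))) = Add(6, Mul(-8, Pow(c, -1))))
f = -101 (f = Add(-238, 137) = -101)
Add(Mul(Function('u')(16), Pow(Function('K')(3), -1)), Mul(-217, Pow(f, -1))) = Add(Mul(Add(6, Mul(-8, Pow(16, -1))), Pow(3, -1)), Mul(-217, Pow(-101, -1))) = Add(Mul(Add(6, Mul(-8, Rational(1, 16))), Rational(1, 3)), Mul(-217, Rational(-1, 101))) = Add(Mul(Add(6, Rational(-1, 2)), Rational(1, 3)), Rational(217, 101)) = Add(Mul(Rational(11, 2), Rational(1, 3)), Rational(217, 101)) = Add(Rational(11, 6), Rational(217, 101)) = Rational(2413, 606)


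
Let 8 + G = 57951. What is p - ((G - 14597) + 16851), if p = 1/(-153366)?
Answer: -9232173103/153366 ≈ -60197.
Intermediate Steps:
p = -1/153366 ≈ -6.5203e-6
G = 57943 (G = -8 + 57951 = 57943)
p - ((G - 14597) + 16851) = -1/153366 - ((57943 - 14597) + 16851) = -1/153366 - (43346 + 16851) = -1/153366 - 1*60197 = -1/153366 - 60197 = -9232173103/153366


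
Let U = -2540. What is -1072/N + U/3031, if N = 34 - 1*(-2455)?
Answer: -9571292/7544159 ≈ -1.2687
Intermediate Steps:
N = 2489 (N = 34 + 2455 = 2489)
-1072/N + U/3031 = -1072/2489 - 2540/3031 = -9571292/7544159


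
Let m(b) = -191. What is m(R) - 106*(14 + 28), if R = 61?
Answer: -4643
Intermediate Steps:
m(R) - 106*(14 + 28) = -191 - 106*(14 + 28) = -191 - 106*42 = -191 - 1*4452 = -191 - 4452 = -4643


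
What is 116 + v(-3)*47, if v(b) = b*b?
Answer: 539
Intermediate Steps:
v(b) = b**2
116 + v(-3)*47 = 116 + (-3)**2*47 = 116 + 9*47 = 116 + 423 = 539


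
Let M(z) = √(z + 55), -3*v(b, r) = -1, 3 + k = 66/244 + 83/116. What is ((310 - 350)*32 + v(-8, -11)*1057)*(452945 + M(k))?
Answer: -1260545935/3 - 2783*√663249401/10614 ≈ -4.2019e+8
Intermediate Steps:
k = -14251/7076 (k = -3 + (66/244 + 83/116) = -3 + (66*(1/244) + 83*(1/116)) = -3 + (33/122 + 83/116) = -3 + 6977/7076 = -14251/7076 ≈ -2.0140)
v(b, r) = ⅓ (v(b, r) = -⅓*(-1) = ⅓)
M(z) = √(55 + z)
((310 - 350)*32 + v(-8, -11)*1057)*(452945 + M(k)) = ((310 - 350)*32 + (⅓)*1057)*(452945 + √(55 - 14251/7076)) = (-40*32 + 1057/3)*(452945 + √(374929/7076)) = (-1280 + 1057/3)*(452945 + √663249401/3538) = -2783*(452945 + √663249401/3538)/3 = -1260545935/3 - 2783*√663249401/10614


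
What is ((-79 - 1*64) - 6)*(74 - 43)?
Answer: -4619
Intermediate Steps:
((-79 - 1*64) - 6)*(74 - 43) = ((-79 - 64) - 6)*31 = (-143 - 6)*31 = -149*31 = -4619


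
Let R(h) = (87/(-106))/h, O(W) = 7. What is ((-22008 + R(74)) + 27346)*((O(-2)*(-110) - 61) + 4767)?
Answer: 41201246040/1961 ≈ 2.1010e+7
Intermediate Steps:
R(h) = -87/(106*h) (R(h) = (87*(-1/106))/h = -87/(106*h))
((-22008 + R(74)) + 27346)*((O(-2)*(-110) - 61) + 4767) = ((-22008 - 87/106/74) + 27346)*((7*(-110) - 61) + 4767) = ((-22008 - 87/106*1/74) + 27346)*((-770 - 61) + 4767) = ((-22008 - 87/7844) + 27346)*(-831 + 4767) = (-172630839/7844 + 27346)*3936 = (41871185/7844)*3936 = 41201246040/1961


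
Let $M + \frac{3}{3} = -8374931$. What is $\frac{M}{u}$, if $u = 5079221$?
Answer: $- \frac{8374932}{5079221} \approx -1.6489$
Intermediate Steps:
$M = -8374932$ ($M = -1 - 8374931 = -8374932$)
$\frac{M}{u} = - \frac{8374932}{5079221}$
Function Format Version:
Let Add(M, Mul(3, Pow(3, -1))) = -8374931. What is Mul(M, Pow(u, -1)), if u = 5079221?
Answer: Rational(-8374932, 5079221) ≈ -1.6489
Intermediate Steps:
M = -8374932 (M = Add(-1, -8374931) = -8374932)
Mul(M, Pow(u, -1)) = Mul(-8374932, Pow(5079221, -1)) = Mul(-8374932, Rational(1, 5079221)) = Rational(-8374932, 5079221)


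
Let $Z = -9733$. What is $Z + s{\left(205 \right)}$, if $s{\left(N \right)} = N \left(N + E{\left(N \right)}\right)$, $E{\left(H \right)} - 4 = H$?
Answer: $75137$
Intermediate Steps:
$E{\left(H \right)} = 4 + H$
$s{\left(N \right)} = N \left(4 + 2 N\right)$ ($s{\left(N \right)} = N \left(N + \left(4 + N\right)\right) = N \left(4 + 2 N\right)$)
$Z + s{\left(205 \right)} = -9733 + 2 \cdot 205 \left(2 + 205\right) = -9733 + 2 \cdot 205 \cdot 207 = -9733 + 84870 = 75137$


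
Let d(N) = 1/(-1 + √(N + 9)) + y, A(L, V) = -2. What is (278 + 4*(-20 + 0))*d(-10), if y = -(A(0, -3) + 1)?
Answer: 99 - 99*I ≈ 99.0 - 99.0*I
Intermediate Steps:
y = 1 (y = -(-2 + 1) = -1*(-1) = 1)
d(N) = 1 + 1/(-1 + √(9 + N)) (d(N) = 1/(-1 + √(N + 9)) + 1 = 1/(-1 + √(9 + N)) + 1 = 1 + 1/(-1 + √(9 + N)))
(278 + 4*(-20 + 0))*d(-10) = (278 + 4*(-20 + 0))*(√(9 - 10)/(-1 + √(9 - 10))) = (278 + 4*(-20))*(√(-1)/(-1 + √(-1))) = (278 - 80)*(I/(-1 + I)) = 198*(((-1 - I)/2)*I) = 198*(I*(-1 - I)/2) = 99*I*(-1 - I)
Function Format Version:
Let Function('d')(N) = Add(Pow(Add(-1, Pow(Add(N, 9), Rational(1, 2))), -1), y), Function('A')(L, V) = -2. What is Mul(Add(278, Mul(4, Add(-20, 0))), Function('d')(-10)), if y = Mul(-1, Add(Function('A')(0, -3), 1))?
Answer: Add(99, Mul(-99, I)) ≈ Add(99.000, Mul(-99.000, I))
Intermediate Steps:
y = 1 (y = Mul(-1, Add(-2, 1)) = Mul(-1, -1) = 1)
Function('d')(N) = Add(1, Pow(Add(-1, Pow(Add(9, N), Rational(1, 2))), -1)) (Function('d')(N) = Add(Pow(Add(-1, Pow(Add(N, 9), Rational(1, 2))), -1), 1) = Add(Pow(Add(-1, Pow(Add(9, N), Rational(1, 2))), -1), 1) = Add(1, Pow(Add(-1, Pow(Add(9, N), Rational(1, 2))), -1)))
Mul(Add(278, Mul(4, Add(-20, 0))), Function('d')(-10)) = Mul(Add(278, Mul(4, Add(-20, 0))), Mul(Pow(Add(-1, Pow(Add(9, -10), Rational(1, 2))), -1), Pow(Add(9, -10), Rational(1, 2)))) = Mul(Add(278, Mul(4, -20)), Mul(Pow(Add(-1, Pow(-1, Rational(1, 2))), -1), Pow(-1, Rational(1, 2)))) = Mul(Add(278, -80), Mul(Pow(Add(-1, I), -1), I)) = Mul(198, Mul(Mul(Rational(1, 2), Add(-1, Mul(-1, I))), I)) = Mul(198, Mul(Rational(1, 2), I, Add(-1, Mul(-1, I)))) = Mul(99, I, Add(-1, Mul(-1, I)))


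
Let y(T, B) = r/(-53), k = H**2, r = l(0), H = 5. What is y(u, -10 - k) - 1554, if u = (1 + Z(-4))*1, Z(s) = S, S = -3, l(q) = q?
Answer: -1554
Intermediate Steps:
r = 0
Z(s) = -3
k = 25 (k = 5**2 = 25)
u = -2 (u = (1 - 3)*1 = -2*1 = -2)
y(T, B) = 0 (y(T, B) = 0/(-53) = 0*(-1/53) = 0)
y(u, -10 - k) - 1554 = 0 - 1554 = -1554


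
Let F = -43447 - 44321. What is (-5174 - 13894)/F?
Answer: 1589/7314 ≈ 0.21725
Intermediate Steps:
F = -87768
(-5174 - 13894)/F = (-5174 - 13894)/(-87768) = -19068*(-1/87768) = 1589/7314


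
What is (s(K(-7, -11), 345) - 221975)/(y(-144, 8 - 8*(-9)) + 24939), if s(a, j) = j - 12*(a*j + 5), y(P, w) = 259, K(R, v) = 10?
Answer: -131545/12599 ≈ -10.441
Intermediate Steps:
s(a, j) = -60 + j - 12*a*j (s(a, j) = j - 12*(5 + a*j) = j + (-60 - 12*a*j) = -60 + j - 12*a*j)
(s(K(-7, -11), 345) - 221975)/(y(-144, 8 - 8*(-9)) + 24939) = ((-60 + 345 - 12*10*345) - 221975)/(259 + 24939) = ((-60 + 345 - 41400) - 221975)/25198 = (-41115 - 221975)*(1/25198) = -263090*1/25198 = -131545/12599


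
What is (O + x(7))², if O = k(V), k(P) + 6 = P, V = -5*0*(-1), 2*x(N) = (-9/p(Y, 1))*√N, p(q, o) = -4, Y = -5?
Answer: 2871/64 - 27*√7/2 ≈ 9.1417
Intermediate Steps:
x(N) = 9*√N/8 (x(N) = ((-9/(-4))*√N)/2 = ((-9*(-¼))*√N)/2 = (9*√N/4)/2 = 9*√N/8)
V = 0 (V = 0*(-1) = 0)
k(P) = -6 + P
O = -6 (O = -6 + 0 = -6)
(O + x(7))² = (-6 + 9*√7/8)²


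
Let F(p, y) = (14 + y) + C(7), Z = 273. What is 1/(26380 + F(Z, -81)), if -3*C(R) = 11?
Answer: 3/78928 ≈ 3.8009e-5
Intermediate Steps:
C(R) = -11/3 (C(R) = -⅓*11 = -11/3)
F(p, y) = 31/3 + y (F(p, y) = (14 + y) - 11/3 = 31/3 + y)
1/(26380 + F(Z, -81)) = 1/(26380 + (31/3 - 81)) = 1/(26380 - 212/3) = 1/(78928/3) = 3/78928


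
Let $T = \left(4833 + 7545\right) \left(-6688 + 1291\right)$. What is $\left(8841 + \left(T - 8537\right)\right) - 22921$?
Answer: $-66826683$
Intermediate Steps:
$T = -66804066$ ($T = 12378 \left(-5397\right) = -66804066$)
$\left(8841 + \left(T - 8537\right)\right) - 22921 = \left(8841 - 66812603\right) - 22921 = -66803762 - 22921 = -66826683$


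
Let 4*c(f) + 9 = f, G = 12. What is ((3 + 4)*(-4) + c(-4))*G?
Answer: -375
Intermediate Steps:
c(f) = -9/4 + f/4
((3 + 4)*(-4) + c(-4))*G = ((3 + 4)*(-4) + (-9/4 + (¼)*(-4)))*12 = (7*(-4) + (-9/4 - 1))*12 = (-28 - 13/4)*12 = -125/4*12 = -375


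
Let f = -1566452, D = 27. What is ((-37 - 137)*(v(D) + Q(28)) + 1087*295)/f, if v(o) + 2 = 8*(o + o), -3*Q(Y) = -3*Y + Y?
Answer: -242597/1566452 ≈ -0.15487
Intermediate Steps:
Q(Y) = 2*Y/3 (Q(Y) = -(-3*Y + Y)/3 = -(-2)*Y/3 = 2*Y/3)
v(o) = -2 + 16*o (v(o) = -2 + 8*(o + o) = -2 + 8*(2*o) = -2 + 16*o)
((-37 - 137)*(v(D) + Q(28)) + 1087*295)/f = ((-37 - 137)*((-2 + 16*27) + (⅔)*28) + 1087*295)/(-1566452) = (-174*((-2 + 432) + 56/3) + 320665)*(-1/1566452) = (-174*(430 + 56/3) + 320665)*(-1/1566452) = (-174*1346/3 + 320665)*(-1/1566452) = (-78068 + 320665)*(-1/1566452) = 242597*(-1/1566452) = -242597/1566452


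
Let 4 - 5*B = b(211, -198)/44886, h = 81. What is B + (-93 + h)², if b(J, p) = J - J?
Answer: 724/5 ≈ 144.80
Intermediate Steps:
b(J, p) = 0
B = ⅘ (B = ⅘ - 0/44886 = ⅘ - ⅕*0 = ⅘ + 0 = ⅘ ≈ 0.80000)
B + (-93 + h)² = ⅘ + (-93 + 81)² = ⅘ + (-12)² = ⅘ + 144 = 724/5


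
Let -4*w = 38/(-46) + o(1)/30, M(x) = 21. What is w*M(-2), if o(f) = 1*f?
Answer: 3829/920 ≈ 4.1620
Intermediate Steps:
o(f) = f
w = 547/2760 (w = -(38/(-46) + 1/30)/4 = -(38*(-1/46) + 1*(1/30))/4 = -(-19/23 + 1/30)/4 = -¼*(-547/690) = 547/2760 ≈ 0.19819)
w*M(-2) = (547/2760)*21 = 3829/920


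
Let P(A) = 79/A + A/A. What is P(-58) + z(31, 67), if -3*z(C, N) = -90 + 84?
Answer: 95/58 ≈ 1.6379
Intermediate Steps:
z(C, N) = 2 (z(C, N) = -(-90 + 84)/3 = -1/3*(-6) = 2)
P(A) = 1 + 79/A (P(A) = 79/A + 1 = 1 + 79/A)
P(-58) + z(31, 67) = (79 - 58)/(-58) + 2 = -1/58*21 + 2 = -21/58 + 2 = 95/58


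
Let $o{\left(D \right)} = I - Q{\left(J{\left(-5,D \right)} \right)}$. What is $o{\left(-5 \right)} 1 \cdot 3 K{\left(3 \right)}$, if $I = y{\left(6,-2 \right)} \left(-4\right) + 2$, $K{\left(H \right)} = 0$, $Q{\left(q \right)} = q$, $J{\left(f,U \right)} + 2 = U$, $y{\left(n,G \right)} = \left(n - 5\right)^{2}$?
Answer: $0$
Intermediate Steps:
$y{\left(n,G \right)} = \left(-5 + n\right)^{2}$
$J{\left(f,U \right)} = -2 + U$
$I = -2$ ($I = \left(-5 + 6\right)^{2} \left(-4\right) + 2 = 1^{2} \left(-4\right) + 2 = 1 \left(-4\right) + 2 = -4 + 2 = -2$)
$o{\left(D \right)} = - D$ ($o{\left(D \right)} = -2 - \left(-2 + D\right) = - D$)
$o{\left(-5 \right)} 1 \cdot 3 K{\left(3 \right)} = \left(-1\right) \left(-5\right) 1 \cdot 3 \cdot 0 = 5 \cdot 1 \cdot 3 \cdot 0 = 5 \cdot 3 \cdot 0 = 15 \cdot 0 = 0$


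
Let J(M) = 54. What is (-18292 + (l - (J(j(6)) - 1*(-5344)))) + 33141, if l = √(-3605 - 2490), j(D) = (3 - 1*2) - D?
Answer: 9451 + I*√6095 ≈ 9451.0 + 78.07*I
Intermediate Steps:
j(D) = 1 - D (j(D) = (3 - 2) - D = 1 - D)
l = I*√6095 (l = √(-6095) = I*√6095 ≈ 78.07*I)
(-18292 + (l - (J(j(6)) - 1*(-5344)))) + 33141 = (-18292 + (I*√6095 - (54 - 1*(-5344)))) + 33141 = (-18292 + (I*√6095 - (54 + 5344))) + 33141 = (-18292 + (I*√6095 - 1*5398)) + 33141 = (-18292 + (I*√6095 - 5398)) + 33141 = (-18292 + (-5398 + I*√6095)) + 33141 = (-23690 + I*√6095) + 33141 = 9451 + I*√6095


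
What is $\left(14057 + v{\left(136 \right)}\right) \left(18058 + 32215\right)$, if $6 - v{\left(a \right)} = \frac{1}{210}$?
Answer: $\frac{148467681517}{210} \approx 7.0699 \cdot 10^{8}$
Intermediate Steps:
$v{\left(a \right)} = \frac{1259}{210}$ ($v{\left(a \right)} = 6 - \frac{1}{210} = \frac{1259}{210}$)
$\left(14057 + v{\left(136 \right)}\right) \left(18058 + 32215\right) = \left(14057 + \frac{1259}{210}\right) \left(18058 + 32215\right) = \frac{2953229}{210} \cdot 50273 = \frac{148467681517}{210}$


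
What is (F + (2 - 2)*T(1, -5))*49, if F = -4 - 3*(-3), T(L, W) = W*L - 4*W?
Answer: 245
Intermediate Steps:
T(L, W) = -4*W + L*W (T(L, W) = L*W - 4*W = -4*W + L*W)
F = 5 (F = -4 + 9 = 5)
(F + (2 - 2)*T(1, -5))*49 = (5 + (2 - 2)*(-5*(-4 + 1)))*49 = (5 + 0*(-5*(-3)))*49 = (5 + 0*15)*49 = (5 + 0)*49 = 5*49 = 245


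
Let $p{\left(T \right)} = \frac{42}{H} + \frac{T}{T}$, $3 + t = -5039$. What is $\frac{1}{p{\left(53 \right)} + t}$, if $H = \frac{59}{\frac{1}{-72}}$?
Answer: $- \frac{708}{3569035} \approx -0.00019837$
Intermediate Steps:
$t = -5042$ ($t = -3 - 5039 = -5042$)
$H = -4248$ ($H = \frac{59}{- \frac{1}{72}} = 59 \left(-72\right) = -4248$)
$p{\left(T \right)} = \frac{701}{708}$ ($p{\left(T \right)} = \frac{42}{-4248} + \frac{T}{T} = 42 \left(- \frac{1}{4248}\right) + 1 = - \frac{7}{708} + 1 = \frac{701}{708}$)
$\frac{1}{p{\left(53 \right)} + t} = \frac{1}{\frac{701}{708} - 5042} = \frac{1}{- \frac{3569035}{708}} = - \frac{708}{3569035}$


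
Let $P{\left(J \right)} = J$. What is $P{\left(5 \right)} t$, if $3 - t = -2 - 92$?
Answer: $485$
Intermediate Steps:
$t = 97$ ($t = 3 - \left(-2 - 92\right) = 3 - -94 = 3 + 94 = 97$)
$P{\left(5 \right)} t = 5 \cdot 97 = 485$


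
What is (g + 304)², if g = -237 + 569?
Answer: 404496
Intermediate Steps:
g = 332
(g + 304)² = (332 + 304)² = 636² = 404496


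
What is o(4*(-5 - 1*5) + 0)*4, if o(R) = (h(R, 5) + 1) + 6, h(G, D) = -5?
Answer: 8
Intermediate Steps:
o(R) = 2 (o(R) = (-5 + 1) + 6 = -4 + 6 = 2)
o(4*(-5 - 1*5) + 0)*4 = 2*4 = 8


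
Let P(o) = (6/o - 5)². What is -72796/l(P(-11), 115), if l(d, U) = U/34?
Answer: -2475064/115 ≈ -21522.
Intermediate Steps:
P(o) = (-5 + 6/o)²
l(d, U) = U/34 (l(d, U) = U*(1/34) = U/34)
-72796/l(P(-11), 115) = -72796/((1/34)*115) = -72796/115/34 = -72796*34/115 = -2475064/115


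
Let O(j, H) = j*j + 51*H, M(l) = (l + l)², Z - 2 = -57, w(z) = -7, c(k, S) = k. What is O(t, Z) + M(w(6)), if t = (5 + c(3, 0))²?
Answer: 1487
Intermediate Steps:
Z = -55 (Z = 2 - 57 = -55)
M(l) = 4*l² (M(l) = (2*l)² = 4*l²)
t = 64 (t = (5 + 3)² = 8² = 64)
O(j, H) = j² + 51*H
O(t, Z) + M(w(6)) = (64² + 51*(-55)) + 4*(-7)² = (4096 - 2805) + 4*49 = 1291 + 196 = 1487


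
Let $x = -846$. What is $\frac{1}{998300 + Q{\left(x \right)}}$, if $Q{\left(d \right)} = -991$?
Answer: $\frac{1}{997309} \approx 1.0027 \cdot 10^{-6}$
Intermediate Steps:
$\frac{1}{998300 + Q{\left(x \right)}} = \frac{1}{998300 - 991} = \frac{1}{997309}$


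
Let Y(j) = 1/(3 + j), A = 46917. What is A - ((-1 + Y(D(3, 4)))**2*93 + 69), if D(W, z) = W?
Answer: 561401/12 ≈ 46783.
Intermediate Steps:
A - ((-1 + Y(D(3, 4)))**2*93 + 69) = 46917 - ((-1 + 1/(3 + 3))**2*93 + 69) = 46917 - ((-1 + 1/6)**2*93 + 69) = 46917 - ((-5/6)**2*93 + 69) = 46917 - ((25/36)*93 + 69) = 46917 - (775/12 + 69) = 46917 - 1*1603/12 = 46917 - 1603/12 = 561401/12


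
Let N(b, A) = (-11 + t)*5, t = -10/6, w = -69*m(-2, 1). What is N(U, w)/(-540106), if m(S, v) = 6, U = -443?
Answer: 95/810159 ≈ 0.00011726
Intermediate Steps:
w = -414 (w = -69*6 = -414)
t = -5/3 (t = -10*1/6 = -5/3 ≈ -1.6667)
N(b, A) = -190/3 (N(b, A) = (-11 - 5/3)*5 = -38/3*5 = -190/3)
N(U, w)/(-540106) = -190/3/(-540106) = -190/3*(-1/540106) = 95/810159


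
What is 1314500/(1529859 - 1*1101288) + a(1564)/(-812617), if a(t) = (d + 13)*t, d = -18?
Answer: 440780120/143259597 ≈ 3.0768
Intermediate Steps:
a(t) = -5*t (a(t) = (-18 + 13)*t = -5*t)
1314500/(1529859 - 1*1101288) + a(1564)/(-812617) = 1314500/(1529859 - 1*1101288) - 5*1564/(-812617) = 1314500/(1529859 - 1101288) - 7820*(-1/812617) = 1314500/428571 + 460/47801 = 1314500*(1/428571) + 460/47801 = 119500/38961 + 460/47801 = 440780120/143259597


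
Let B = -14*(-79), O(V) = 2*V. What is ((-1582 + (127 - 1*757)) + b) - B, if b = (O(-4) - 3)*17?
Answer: -3505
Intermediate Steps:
b = -187 (b = (2*(-4) - 3)*17 = (-8 - 3)*17 = -11*17 = -187)
B = 1106
((-1582 + (127 - 1*757)) + b) - B = ((-1582 + (127 - 1*757)) - 187) - 1*1106 = ((-1582 + (127 - 757)) - 187) - 1106 = ((-1582 - 630) - 187) - 1106 = (-2212 - 187) - 1106 = -2399 - 1106 = -3505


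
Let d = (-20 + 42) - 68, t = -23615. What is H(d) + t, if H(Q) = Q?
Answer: -23661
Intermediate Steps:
d = -46 (d = 22 - 68 = -46)
H(d) + t = -46 - 23615 = -23661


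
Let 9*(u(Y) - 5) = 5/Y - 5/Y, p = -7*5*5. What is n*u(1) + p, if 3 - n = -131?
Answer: 495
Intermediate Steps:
n = 134 (n = 3 - 1*(-131) = 3 + 131 = 134)
p = -175 (p = -35*5 = -175)
u(Y) = 5 (u(Y) = 5 + (5/Y - 5/Y)/9 = 5 + (⅑)*0 = 5 + 0 = 5)
n*u(1) + p = 134*5 - 175 = 670 - 175 = 495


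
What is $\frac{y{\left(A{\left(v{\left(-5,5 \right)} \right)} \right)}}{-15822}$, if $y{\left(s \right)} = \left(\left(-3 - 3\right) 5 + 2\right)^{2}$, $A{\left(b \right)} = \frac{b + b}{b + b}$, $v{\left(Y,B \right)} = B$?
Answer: $- \frac{392}{7911} \approx -0.049551$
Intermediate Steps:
$A{\left(b \right)} = 1$ ($A{\left(b \right)} = \frac{2 b}{2 b} = 2 b \frac{1}{2 b} = 1$)
$y{\left(s \right)} = 784$ ($y{\left(s \right)} = \left(\left(-6\right) 5 + 2\right)^{2} = \left(-30 + 2\right)^{2} = \left(-28\right)^{2} = 784$)
$\frac{y{\left(A{\left(v{\left(-5,5 \right)} \right)} \right)}}{-15822} = \frac{784}{-15822} = 784 \left(- \frac{1}{15822}\right) = - \frac{392}{7911}$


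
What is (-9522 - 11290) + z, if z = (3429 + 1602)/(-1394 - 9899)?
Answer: -235034947/11293 ≈ -20812.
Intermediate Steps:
z = -5031/11293 (z = 5031/(-11293) = 5031*(-1/11293) = -5031/11293 ≈ -0.44550)
(-9522 - 11290) + z = (-9522 - 11290) - 5031/11293 = -20812 - 5031/11293 = -235034947/11293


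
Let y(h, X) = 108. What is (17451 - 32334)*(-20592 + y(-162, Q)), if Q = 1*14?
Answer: 304863372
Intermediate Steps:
Q = 14
(17451 - 32334)*(-20592 + y(-162, Q)) = (17451 - 32334)*(-20592 + 108) = -14883*(-20484) = 304863372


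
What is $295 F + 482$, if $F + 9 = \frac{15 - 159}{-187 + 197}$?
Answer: $-6421$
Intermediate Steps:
$F = - \frac{117}{5}$ ($F = -9 + \frac{15 - 159}{-187 + 197} = -9 - \frac{144}{10} = -9 - \frac{72}{5} = - \frac{117}{5} \approx -23.4$)
$295 F + 482 = 295 \left(- \frac{117}{5}\right) + 482 = -6903 + 482 = -6421$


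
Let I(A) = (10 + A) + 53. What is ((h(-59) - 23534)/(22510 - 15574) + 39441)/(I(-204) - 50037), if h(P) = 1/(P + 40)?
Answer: -577471733/734739728 ≈ -0.78595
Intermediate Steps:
h(P) = 1/(40 + P)
I(A) = 63 + A
((h(-59) - 23534)/(22510 - 15574) + 39441)/(I(-204) - 50037) = ((1/(40 - 59) - 23534)/(22510 - 15574) + 39441)/((63 - 204) - 50037) = ((1/(-19) - 23534)/6936 + 39441)/(-141 - 50037) = ((-1/19 - 23534)*(1/6936) + 39441)/(-50178) = (-447147/19*1/6936 + 39441)*(-1/50178) = (-149049/43928 + 39441)*(-1/50178) = (1732415199/43928)*(-1/50178) = -577471733/734739728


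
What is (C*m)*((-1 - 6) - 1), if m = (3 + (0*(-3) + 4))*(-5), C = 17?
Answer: 4760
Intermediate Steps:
m = -35 (m = (3 + (0 + 4))*(-5) = (3 + 4)*(-5) = 7*(-5) = -35)
(C*m)*((-1 - 6) - 1) = (17*(-35))*((-1 - 6) - 1) = -595*(-7 - 1) = -595*(-8) = 4760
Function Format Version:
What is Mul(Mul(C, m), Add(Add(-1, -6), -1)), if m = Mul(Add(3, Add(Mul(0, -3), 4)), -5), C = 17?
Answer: 4760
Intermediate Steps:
m = -35 (m = Mul(Add(3, Add(0, 4)), -5) = Mul(Add(3, 4), -5) = Mul(7, -5) = -35)
Mul(Mul(C, m), Add(Add(-1, -6), -1)) = Mul(Mul(17, -35), Add(Add(-1, -6), -1)) = Mul(-595, Add(-7, -1)) = Mul(-595, -8) = 4760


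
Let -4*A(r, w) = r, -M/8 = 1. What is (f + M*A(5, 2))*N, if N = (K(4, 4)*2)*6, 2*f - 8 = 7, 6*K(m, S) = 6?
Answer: 210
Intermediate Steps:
M = -8 (M = -8*1 = -8)
K(m, S) = 1 (K(m, S) = (⅙)*6 = 1)
A(r, w) = -r/4
f = 15/2 (f = 4 + (½)*7 = 4 + 7/2 = 15/2 ≈ 7.5000)
N = 12 (N = (1*2)*6 = 2*6 = 12)
(f + M*A(5, 2))*N = (15/2 - (-2)*5)*12 = (15/2 - 8*(-5/4))*12 = (15/2 + 10)*12 = (35/2)*12 = 210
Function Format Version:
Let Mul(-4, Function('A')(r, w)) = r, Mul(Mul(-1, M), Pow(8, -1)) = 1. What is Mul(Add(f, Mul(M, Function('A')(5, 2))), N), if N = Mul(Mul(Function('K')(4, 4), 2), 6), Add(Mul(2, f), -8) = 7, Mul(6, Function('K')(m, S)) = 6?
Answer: 210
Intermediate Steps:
M = -8 (M = Mul(-8, 1) = -8)
Function('K')(m, S) = 1 (Function('K')(m, S) = Mul(Rational(1, 6), 6) = 1)
Function('A')(r, w) = Mul(Rational(-1, 4), r)
f = Rational(15, 2) (f = Add(4, Mul(Rational(1, 2), 7)) = Add(4, Rational(7, 2)) = Rational(15, 2) ≈ 7.5000)
N = 12 (N = Mul(Mul(1, 2), 6) = Mul(2, 6) = 12)
Mul(Add(f, Mul(M, Function('A')(5, 2))), N) = Mul(Add(Rational(15, 2), Mul(-8, Mul(Rational(-1, 4), 5))), 12) = Mul(Add(Rational(15, 2), Mul(-8, Rational(-5, 4))), 12) = Mul(Add(Rational(15, 2), 10), 12) = Mul(Rational(35, 2), 12) = 210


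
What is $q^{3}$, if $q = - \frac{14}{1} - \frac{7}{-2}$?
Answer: $- \frac{9261}{8} \approx -1157.6$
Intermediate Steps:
$q = - \frac{21}{2}$ ($q = \left(-14\right) 1 - - \frac{7}{2} = -14 + \frac{7}{2} = - \frac{21}{2} \approx -10.5$)
$q^{3} = \left(- \frac{21}{2}\right)^{3} = - \frac{9261}{8}$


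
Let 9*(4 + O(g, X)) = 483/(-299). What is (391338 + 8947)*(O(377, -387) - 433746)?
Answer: -6771323933245/39 ≈ -1.7362e+11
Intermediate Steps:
O(g, X) = -163/39 (O(g, X) = -4 + (483/(-299))/9 = -4 + (483*(-1/299))/9 = -4 + (⅑)*(-21/13) = -4 - 7/39 = -163/39)
(391338 + 8947)*(O(377, -387) - 433746) = (391338 + 8947)*(-163/39 - 433746) = 400285*(-16916257/39) = -6771323933245/39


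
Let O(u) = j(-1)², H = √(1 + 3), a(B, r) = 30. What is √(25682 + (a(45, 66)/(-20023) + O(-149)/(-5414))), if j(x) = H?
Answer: √75450758501956931706/54202261 ≈ 160.26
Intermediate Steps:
H = 2 (H = √4 = 2)
j(x) = 2
O(u) = 4 (O(u) = 2² = 4)
√(25682 + (a(45, 66)/(-20023) + O(-149)/(-5414))) = √(25682 + (30/(-20023) + 4/(-5414))) = √(25682 + (30*(-1/20023) + 4*(-1/5414))) = √(25682 + (-30/20023 - 2/2707)) = √(25682 - 121256/54202261) = √(1392022345746/54202261) = √75450758501956931706/54202261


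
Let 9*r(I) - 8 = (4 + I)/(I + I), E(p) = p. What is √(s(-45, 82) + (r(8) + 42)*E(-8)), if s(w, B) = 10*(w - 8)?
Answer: 2*I*√1966/3 ≈ 29.56*I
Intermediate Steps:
s(w, B) = -80 + 10*w (s(w, B) = 10*(-8 + w) = -80 + 10*w)
r(I) = 8/9 + (4 + I)/(18*I) (r(I) = 8/9 + ((4 + I)/(I + I))/9 = 8/9 + ((4 + I)/((2*I)))/9 = 8/9 + ((4 + I)*(1/(2*I)))/9 = 8/9 + ((4 + I)/(2*I))/9 = 8/9 + (4 + I)/(18*I))
√(s(-45, 82) + (r(8) + 42)*E(-8)) = √((-80 + 10*(-45)) + ((1/18)*(4 + 17*8)/8 + 42)*(-8)) = √((-80 - 450) + ((1/18)*(⅛)*(4 + 136) + 42)*(-8)) = √(-530 + ((1/18)*(⅛)*140 + 42)*(-8)) = √(-530 + (35/36 + 42)*(-8)) = √(-530 + (1547/36)*(-8)) = √(-530 - 3094/9) = √(-7864/9) = 2*I*√1966/3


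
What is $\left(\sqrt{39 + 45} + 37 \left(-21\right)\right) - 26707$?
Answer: $-27484 + 2 \sqrt{21} \approx -27475.0$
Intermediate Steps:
$\left(\sqrt{39 + 45} + 37 \left(-21\right)\right) - 26707 = \left(\sqrt{84} - 777\right) - 26707 = \left(2 \sqrt{21} - 777\right) - 26707 = \left(-777 + 2 \sqrt{21}\right) - 26707 = -27484 + 2 \sqrt{21}$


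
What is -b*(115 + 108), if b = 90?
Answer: -20070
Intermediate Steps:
-b*(115 + 108) = -90*(115 + 108) = -90*223 = -1*20070 = -20070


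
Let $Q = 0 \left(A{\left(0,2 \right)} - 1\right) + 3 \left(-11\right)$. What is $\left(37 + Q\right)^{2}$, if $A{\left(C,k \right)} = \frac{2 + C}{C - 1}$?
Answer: $16$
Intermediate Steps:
$A{\left(C,k \right)} = \frac{2 + C}{-1 + C}$
$Q = -33$ ($Q = 0 \left(\frac{2 + 0}{-1 + 0} - 1\right) + 3 \left(-11\right) = 0 \left(\frac{1}{-1} \cdot 2 - 1\right) - 33 = 0 \left(\left(-1\right) 2 - 1\right) - 33 = 0 \left(-2 - 1\right) - 33 = 0 \left(-3\right) - 33 = 0 - 33 = -33$)
$\left(37 + Q\right)^{2} = \left(37 - 33\right)^{2} = 4^{2} = 16$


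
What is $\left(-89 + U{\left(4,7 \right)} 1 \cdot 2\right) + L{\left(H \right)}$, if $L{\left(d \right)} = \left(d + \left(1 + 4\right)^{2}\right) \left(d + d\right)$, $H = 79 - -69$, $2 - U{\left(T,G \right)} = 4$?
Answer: $51115$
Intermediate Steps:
$U{\left(T,G \right)} = -2$ ($U{\left(T,G \right)} = 2 - 4 = -2$)
$H = 148$ ($H = 79 + 69 = 148$)
$L{\left(d \right)} = 2 d \left(25 + d\right)$ ($L{\left(d \right)} = \left(d + 5^{2}\right) 2 d = \left(d + 25\right) 2 d = \left(25 + d\right) 2 d = 2 d \left(25 + d\right)$)
$\left(-89 + U{\left(4,7 \right)} 1 \cdot 2\right) + L{\left(H \right)} = \left(-89 - 2 \cdot 1 \cdot 2\right) + 2 \cdot 148 \left(25 + 148\right) = \left(-89 - 4\right) + 2 \cdot 148 \cdot 173 = \left(-89 - 4\right) + 51208 = -93 + 51208 = 51115$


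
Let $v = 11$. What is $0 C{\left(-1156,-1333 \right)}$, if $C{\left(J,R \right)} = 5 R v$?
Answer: $0$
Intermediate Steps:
$C{\left(J,R \right)} = 55 R$ ($C{\left(J,R \right)} = 5 R 11 = 55 R$)
$0 C{\left(-1156,-1333 \right)} = 0 \cdot 55 \left(-1333\right) = 0 \left(-73315\right) = 0$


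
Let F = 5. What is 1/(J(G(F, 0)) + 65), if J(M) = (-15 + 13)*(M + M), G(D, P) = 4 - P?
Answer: 1/49 ≈ 0.020408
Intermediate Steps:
J(M) = -4*M
1/(J(G(F, 0)) + 65) = 1/(-4*(4 - 1*0) + 65) = 1/(-4*(4 + 0) + 65) = 1/(-4*4 + 65) = 1/(-16 + 65) = 1/49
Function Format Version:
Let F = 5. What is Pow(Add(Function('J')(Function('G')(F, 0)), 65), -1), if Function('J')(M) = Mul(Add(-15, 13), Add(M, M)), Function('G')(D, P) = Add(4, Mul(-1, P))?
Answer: Rational(1, 49) ≈ 0.020408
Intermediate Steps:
Function('J')(M) = Mul(-4, M) (Function('J')(M) = Mul(-2, Mul(2, M)) = Mul(-4, M))
Pow(Add(Function('J')(Function('G')(F, 0)), 65), -1) = Pow(Add(Mul(-4, Add(4, Mul(-1, 0))), 65), -1) = Pow(Add(Mul(-4, Add(4, 0)), 65), -1) = Pow(Add(Mul(-4, 4), 65), -1) = Pow(Add(-16, 65), -1) = Pow(49, -1) = Rational(1, 49)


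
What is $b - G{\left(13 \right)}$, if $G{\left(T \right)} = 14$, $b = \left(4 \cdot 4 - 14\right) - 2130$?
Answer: $-2142$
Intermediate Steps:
$b = -2128$ ($b = \left(16 - 14\right) - 2130 = 2 - 2130 = -2128$)
$b - G{\left(13 \right)} = -2128 - 14 = -2142$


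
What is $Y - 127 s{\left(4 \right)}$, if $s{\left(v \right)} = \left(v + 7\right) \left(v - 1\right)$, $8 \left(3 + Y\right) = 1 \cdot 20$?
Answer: $- \frac{8383}{2} \approx -4191.5$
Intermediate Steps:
$Y = - \frac{1}{2}$ ($Y = -3 + \frac{1 \cdot 20}{8} = -3 + \frac{1}{8} \cdot 20 = -3 + \frac{5}{2} = - \frac{1}{2} \approx -0.5$)
$s{\left(v \right)} = \left(-1 + v\right) \left(7 + v\right)$ ($s{\left(v \right)} = \left(7 + v\right) \left(v + \left(-3 + 2\right)\right) = \left(7 + v\right) \left(v - 1\right) = \left(7 + v\right) \left(-1 + v\right) = \left(-1 + v\right) \left(7 + v\right)$)
$Y - 127 s{\left(4 \right)} = - \frac{1}{2} - 127 \left(-7 + 4^{2} + 6 \cdot 4\right) = - \frac{1}{2} - 127 \left(-7 + 16 + 24\right) = - \frac{1}{2} - 4191 = - \frac{8383}{2}$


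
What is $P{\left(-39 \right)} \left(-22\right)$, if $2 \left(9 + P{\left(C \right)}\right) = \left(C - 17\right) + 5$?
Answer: $759$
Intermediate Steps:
$P{\left(C \right)} = -15 + \frac{C}{2}$ ($P{\left(C \right)} = -9 + \frac{\left(C - 17\right) + 5}{2} = -9 + \frac{\left(-17 + C\right) + 5}{2} = -9 + \frac{-12 + C}{2} = -9 + \left(-6 + \frac{C}{2}\right) = -15 + \frac{C}{2}$)
$P{\left(-39 \right)} \left(-22\right) = \left(-15 + \frac{1}{2} \left(-39\right)\right) \left(-22\right) = \left(-15 - \frac{39}{2}\right) \left(-22\right) = \left(- \frac{69}{2}\right) \left(-22\right) = 759$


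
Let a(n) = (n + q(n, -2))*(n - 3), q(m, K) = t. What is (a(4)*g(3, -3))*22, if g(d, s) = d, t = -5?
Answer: -66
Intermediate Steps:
q(m, K) = -5
a(n) = (-5 + n)*(-3 + n) (a(n) = (n - 5)*(n - 3) = (-5 + n)*(-3 + n))
(a(4)*g(3, -3))*22 = ((15 + 4² - 8*4)*3)*22 = ((15 + 16 - 32)*3)*22 = -1*3*22 = -3*22 = -66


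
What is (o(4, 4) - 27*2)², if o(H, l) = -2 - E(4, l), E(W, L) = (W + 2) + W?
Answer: 4356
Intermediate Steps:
E(W, L) = 2 + 2*W (E(W, L) = (2 + W) + W = 2 + 2*W)
o(H, l) = -12 (o(H, l) = -2 - (2 + 2*4) = -2 - (2 + 8) = -2 - 1*10 = -2 - 10 = -12)
(o(4, 4) - 27*2)² = (-12 - 27*2)² = (-12 - 54)² = (-66)² = 4356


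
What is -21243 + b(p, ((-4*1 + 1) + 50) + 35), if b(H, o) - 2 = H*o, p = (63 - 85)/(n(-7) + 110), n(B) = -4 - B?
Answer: -2402037/113 ≈ -21257.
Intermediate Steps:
p = -22/113 (p = (63 - 85)/((-4 - 1*(-7)) + 110) = -22/((-4 + 7) + 110) = -22/(3 + 110) = -22/113 ≈ -0.19469)
b(H, o) = 2 + H*o
-21243 + b(p, ((-4*1 + 1) + 50) + 35) = -21243 + (2 - 22*(((-4*1 + 1) + 50) + 35)/113) = -21243 + (2 - 22*(((-4 + 1) + 50) + 35)/113) = -21243 + (2 - 22*((-3 + 50) + 35)/113) = -21243 + (2 - 22*(47 + 35)/113) = -21243 + (2 - 22/113*82) = -21243 + (2 - 1804/113) = -21243 - 1578/113 = -2402037/113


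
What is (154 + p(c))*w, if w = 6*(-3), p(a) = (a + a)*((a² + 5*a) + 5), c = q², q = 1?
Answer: -3168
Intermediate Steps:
c = 1 (c = 1² = 1)
p(a) = 2*a*(5 + a² + 5*a) (p(a) = (2*a)*(5 + a² + 5*a) = 2*a*(5 + a² + 5*a))
w = -18
(154 + p(c))*w = (154 + 2*1*(5 + 1² + 5*1))*(-18) = (154 + 2*1*(5 + 1 + 5))*(-18) = (154 + 2*1*11)*(-18) = (154 + 22)*(-18) = 176*(-18) = -3168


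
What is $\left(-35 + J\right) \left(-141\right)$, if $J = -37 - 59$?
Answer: $18471$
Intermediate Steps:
$J = -96$ ($J = -37 - 59 = -96$)
$\left(-35 + J\right) \left(-141\right) = \left(-35 - 96\right) \left(-141\right) = \left(-131\right) \left(-141\right) = 18471$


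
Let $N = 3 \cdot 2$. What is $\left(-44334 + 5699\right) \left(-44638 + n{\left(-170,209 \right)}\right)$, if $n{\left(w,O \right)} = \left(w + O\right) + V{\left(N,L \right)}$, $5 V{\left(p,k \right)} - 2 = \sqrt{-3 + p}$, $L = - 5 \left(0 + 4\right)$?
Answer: $1723066911 - 7727 \sqrt{3} \approx 1.7231 \cdot 10^{9}$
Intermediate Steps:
$N = 6$
$L = -20$ ($L = \left(-5\right) 4 = -20$)
$V{\left(p,k \right)} = \frac{2}{5} + \frac{\sqrt{-3 + p}}{5}$
$n{\left(w,O \right)} = \frac{2}{5} + O + w + \frac{\sqrt{3}}{5}$ ($n{\left(w,O \right)} = \left(w + O\right) + \left(\frac{2}{5} + \frac{\sqrt{-3 + 6}}{5}\right) = \left(O + w\right) + \left(\frac{2}{5} + \frac{\sqrt{3}}{5}\right) = \frac{2}{5} + O + w + \frac{\sqrt{3}}{5}$)
$\left(-44334 + 5699\right) \left(-44638 + n{\left(-170,209 \right)}\right) = \left(-44334 + 5699\right) \left(-44638 + \left(\frac{2}{5} + 209 - 170 + \frac{\sqrt{3}}{5}\right)\right) = - 38635 \left(-44638 + \left(\frac{197}{5} + \frac{\sqrt{3}}{5}\right)\right) = - 38635 \left(- \frac{222993}{5} + \frac{\sqrt{3}}{5}\right) = 1723066911 - 7727 \sqrt{3}$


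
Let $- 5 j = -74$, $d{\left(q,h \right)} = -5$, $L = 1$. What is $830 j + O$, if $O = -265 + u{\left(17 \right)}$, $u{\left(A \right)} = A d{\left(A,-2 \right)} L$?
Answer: $11934$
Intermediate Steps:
$u{\left(A \right)} = - 5 A$ ($u{\left(A \right)} = A \left(-5\right) 1 = - 5 A 1 = - 5 A$)
$j = \frac{74}{5}$ ($j = \left(- \frac{1}{5}\right) \left(-74\right) = \frac{74}{5} \approx 14.8$)
$O = -350$ ($O = -265 - 85 = -350$)
$830 j + O = 830 \cdot \frac{74}{5} - 350 = 12284 - 350 = 11934$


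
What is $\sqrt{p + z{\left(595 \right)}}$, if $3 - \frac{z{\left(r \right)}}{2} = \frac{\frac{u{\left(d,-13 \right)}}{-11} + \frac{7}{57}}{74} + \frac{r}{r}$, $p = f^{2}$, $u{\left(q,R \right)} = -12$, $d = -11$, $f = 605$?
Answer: $\frac{\sqrt{196994447925990}}{23199} \approx 605.0$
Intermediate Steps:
$p = 366025$ ($p = 605^{2} = 366025$)
$z{\left(r \right)} = \frac{92035}{23199}$ ($z{\left(r \right)} = 6 - 2 \left(\frac{- \frac{12}{-11} + \frac{7}{57}}{74} + \frac{r}{r}\right) = 6 - 2 \left(\left(\left(-12\right) \left(- \frac{1}{11}\right) + 7 \cdot \frac{1}{57}\right) \frac{1}{74} + 1\right) = 6 - 2 \left(\left(\frac{12}{11} + \frac{7}{57}\right) \frac{1}{74} + 1\right) = 6 - 2 \left(\frac{761}{627} \cdot \frac{1}{74} + 1\right) = 6 - 2 \left(\frac{761}{46398} + 1\right) = 6 - \frac{47159}{23199} = \frac{92035}{23199}$)
$\sqrt{p + z{\left(595 \right)}} = \sqrt{366025 + \frac{92035}{23199}} = \sqrt{\frac{8491506010}{23199}} = \frac{\sqrt{196994447925990}}{23199}$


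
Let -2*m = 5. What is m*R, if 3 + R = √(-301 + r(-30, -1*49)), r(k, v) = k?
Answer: 15/2 - 5*I*√331/2 ≈ 7.5 - 45.484*I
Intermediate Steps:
R = -3 + I*√331 (R = -3 + √(-301 - 30) = -3 + √(-331) = -3 + I*√331 ≈ -3.0 + 18.193*I)
m = -5/2 (m = -½*5 = -5/2 ≈ -2.5000)
m*R = -5*(-3 + I*√331)/2 = 15/2 - 5*I*√331/2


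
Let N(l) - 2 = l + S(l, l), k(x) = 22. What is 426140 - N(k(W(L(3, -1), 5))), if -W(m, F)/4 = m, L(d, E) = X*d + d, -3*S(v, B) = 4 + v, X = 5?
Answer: 1278374/3 ≈ 4.2612e+5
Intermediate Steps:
S(v, B) = -4/3 - v/3 (S(v, B) = -(4 + v)/3 = -4/3 - v/3)
L(d, E) = 6*d (L(d, E) = 5*d + d = 6*d)
W(m, F) = -4*m
N(l) = ⅔ + 2*l/3 (N(l) = 2 + (l + (-4/3 - l/3)) = 2 + (-4/3 + 2*l/3) = ⅔ + 2*l/3)
426140 - N(k(W(L(3, -1), 5))) = 426140 - (⅔ + (⅔)*22) = 426140 - (⅔ + 44/3) = 426140 - 1*46/3 = 426140 - 46/3 = 1278374/3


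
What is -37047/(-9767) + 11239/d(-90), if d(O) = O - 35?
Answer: -105140438/1220875 ≈ -86.119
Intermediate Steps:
d(O) = -35 + O
-37047/(-9767) + 11239/d(-90) = -37047/(-9767) + 11239/(-35 - 90) = -37047*(-1/9767) + 11239/(-125) = 37047/9767 + 11239*(-1/125) = 37047/9767 - 11239/125 = -105140438/1220875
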